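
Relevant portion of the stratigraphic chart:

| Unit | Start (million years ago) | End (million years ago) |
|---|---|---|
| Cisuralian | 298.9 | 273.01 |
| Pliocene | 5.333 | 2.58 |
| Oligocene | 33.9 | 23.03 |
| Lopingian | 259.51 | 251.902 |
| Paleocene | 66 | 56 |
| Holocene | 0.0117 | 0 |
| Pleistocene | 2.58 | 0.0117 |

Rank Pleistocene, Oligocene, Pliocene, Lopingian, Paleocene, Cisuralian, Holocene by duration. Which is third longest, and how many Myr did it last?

Paleocene, 10 million years

Start − end for each: Pleistocene 2.58 − 0.0117 = 2.5683; Oligocene 33.9 − 23.03 = 10.87; Pliocene 5.333 − 2.58 = 2.753; Lopingian 259.51 − 251.902 = 7.608; Paleocene 66 − 56 = 10; Cisuralian 298.9 − 273.01 = 25.89; Holocene 0.0117 − 0 = 0.0117.
Ranking these from longest: Cisuralian > Oligocene > Paleocene > Lopingian > Pliocene > Pleistocene > Holocene.
Position 3 in that ranking is Paleocene, which lasted 10 Myr.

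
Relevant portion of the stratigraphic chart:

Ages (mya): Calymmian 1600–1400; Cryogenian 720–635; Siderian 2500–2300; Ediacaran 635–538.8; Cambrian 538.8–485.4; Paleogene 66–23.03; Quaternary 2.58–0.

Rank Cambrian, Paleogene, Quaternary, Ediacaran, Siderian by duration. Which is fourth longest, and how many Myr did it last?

Start − end for each: Cambrian 538.8 − 485.4 = 53.4; Paleogene 66 − 23.03 = 42.97; Quaternary 2.58 − 0 = 2.58; Ediacaran 635 − 538.8 = 96.2; Siderian 2500 − 2300 = 200.
Ranking these from longest: Siderian > Ediacaran > Cambrian > Paleogene > Quaternary.
Position 4 in that ranking is Paleogene, which lasted 42.97 Myr.

Paleogene, 42.97 million years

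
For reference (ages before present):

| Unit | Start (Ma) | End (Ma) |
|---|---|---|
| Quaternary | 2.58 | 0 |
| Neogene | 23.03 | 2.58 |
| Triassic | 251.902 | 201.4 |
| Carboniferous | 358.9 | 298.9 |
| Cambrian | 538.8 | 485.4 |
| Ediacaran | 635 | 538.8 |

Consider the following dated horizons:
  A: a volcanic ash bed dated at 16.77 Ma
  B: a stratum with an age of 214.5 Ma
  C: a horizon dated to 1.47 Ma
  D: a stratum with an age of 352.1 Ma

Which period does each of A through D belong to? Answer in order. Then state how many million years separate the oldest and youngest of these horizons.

A — Neogene; B — Triassic; C — Quaternary; D — Carboniferous; span 350.63 million years

Match each age against the start–end ranges in the excerpt: A = 16.77 Ma → Neogene (23.03–2.58); B = 214.5 Ma → Triassic (251.902–201.4); C = 1.47 Ma → Quaternary (2.58–0); D = 352.1 Ma → Carboniferous (358.9–298.9).
The largest age is 352.1 Ma and the smallest is 1.47 Ma; their difference is 350.63 Myr.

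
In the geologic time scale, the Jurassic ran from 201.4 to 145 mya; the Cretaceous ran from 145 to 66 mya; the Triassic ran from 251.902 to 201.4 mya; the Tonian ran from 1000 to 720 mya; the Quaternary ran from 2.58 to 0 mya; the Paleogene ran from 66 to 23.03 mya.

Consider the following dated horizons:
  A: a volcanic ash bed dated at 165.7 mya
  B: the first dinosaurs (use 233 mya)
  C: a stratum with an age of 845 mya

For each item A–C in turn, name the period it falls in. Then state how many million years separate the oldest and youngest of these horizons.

A: 165.7 Ma lies in 201.4–145 Ma, so Jurassic.
B: 233 Ma lies in 251.902–201.4 Ma, so Triassic.
C: 845 Ma lies in 1000–720 Ma, so Tonian.
Oldest = 845 Ma, youngest = 165.7 Ma → span 679.3 Myr.

A — Jurassic; B — Triassic; C — Tonian; span 679.3 million years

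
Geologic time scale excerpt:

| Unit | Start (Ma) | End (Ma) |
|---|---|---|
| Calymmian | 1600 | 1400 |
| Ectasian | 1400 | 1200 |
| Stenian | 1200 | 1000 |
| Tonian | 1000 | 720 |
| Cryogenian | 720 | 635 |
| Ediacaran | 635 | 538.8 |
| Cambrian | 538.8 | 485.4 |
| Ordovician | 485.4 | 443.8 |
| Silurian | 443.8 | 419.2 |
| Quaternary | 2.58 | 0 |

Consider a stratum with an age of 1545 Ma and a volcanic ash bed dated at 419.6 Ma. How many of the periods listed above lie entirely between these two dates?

1545 Ma sits inside the Calymmian (1600–1400) and 419.6 Ma inside the Silurian (443.8–419.2); neither of those is wholly between the two dates.
The listed periods lying completely between them are Ectasian, Stenian, Tonian, Cryogenian, Ediacaran, Cambrian, Ordovician — 7 in all.

7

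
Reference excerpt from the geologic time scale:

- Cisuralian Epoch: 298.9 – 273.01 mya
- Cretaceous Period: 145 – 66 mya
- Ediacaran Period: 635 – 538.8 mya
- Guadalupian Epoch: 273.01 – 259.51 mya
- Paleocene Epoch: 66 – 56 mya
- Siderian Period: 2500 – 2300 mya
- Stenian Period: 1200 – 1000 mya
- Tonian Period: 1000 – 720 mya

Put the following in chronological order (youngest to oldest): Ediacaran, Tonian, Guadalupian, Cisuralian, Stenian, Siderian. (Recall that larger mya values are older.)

Guadalupian, then Cisuralian, then Ediacaran, then Tonian, then Stenian, then Siderian

Sorting by start age (ascending Ma, since larger Ma = older): Guadalupian began 273.01, Cisuralian began 298.9, Ediacaran began 635, Tonian began 1000, Stenian began 1200, Siderian began 2500.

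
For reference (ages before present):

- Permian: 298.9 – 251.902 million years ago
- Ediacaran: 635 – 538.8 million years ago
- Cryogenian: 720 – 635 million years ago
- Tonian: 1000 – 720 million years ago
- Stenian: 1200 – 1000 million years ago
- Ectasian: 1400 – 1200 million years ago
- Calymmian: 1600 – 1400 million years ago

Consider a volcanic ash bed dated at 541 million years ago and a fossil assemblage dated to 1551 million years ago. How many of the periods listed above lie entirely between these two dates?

The older date is 1551 Ma and the younger is 541 Ma.
Periods with start < 1551 and end > 541 Ma: Ectasian (1400–1200), Stenian (1200–1000), Tonian (1000–720), Cryogenian (720–635).
That is 4 complete periods.

4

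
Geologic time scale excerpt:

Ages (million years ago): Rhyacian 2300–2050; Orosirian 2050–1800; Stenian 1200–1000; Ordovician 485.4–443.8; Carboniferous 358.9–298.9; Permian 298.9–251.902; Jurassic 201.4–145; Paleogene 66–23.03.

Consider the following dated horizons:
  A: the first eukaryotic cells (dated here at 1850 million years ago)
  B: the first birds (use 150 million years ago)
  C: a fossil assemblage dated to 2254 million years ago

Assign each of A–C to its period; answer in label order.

A — Orosirian; B — Jurassic; C — Rhyacian

Match each age against the start–end ranges in the excerpt: A = 1850 Ma → Orosirian (2050–1800); B = 150 Ma → Jurassic (201.4–145); C = 2254 Ma → Rhyacian (2300–2050).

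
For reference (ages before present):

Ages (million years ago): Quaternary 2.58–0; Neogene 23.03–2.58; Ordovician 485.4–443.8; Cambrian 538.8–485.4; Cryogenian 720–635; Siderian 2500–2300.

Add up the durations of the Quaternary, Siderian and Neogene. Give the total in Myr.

223.03 million years

Each duration: Quaternary = 2.58; Siderian = 200; Neogene = 20.45.
Sum: 2.58 + 200 + 20.45 = 223.03 Myr.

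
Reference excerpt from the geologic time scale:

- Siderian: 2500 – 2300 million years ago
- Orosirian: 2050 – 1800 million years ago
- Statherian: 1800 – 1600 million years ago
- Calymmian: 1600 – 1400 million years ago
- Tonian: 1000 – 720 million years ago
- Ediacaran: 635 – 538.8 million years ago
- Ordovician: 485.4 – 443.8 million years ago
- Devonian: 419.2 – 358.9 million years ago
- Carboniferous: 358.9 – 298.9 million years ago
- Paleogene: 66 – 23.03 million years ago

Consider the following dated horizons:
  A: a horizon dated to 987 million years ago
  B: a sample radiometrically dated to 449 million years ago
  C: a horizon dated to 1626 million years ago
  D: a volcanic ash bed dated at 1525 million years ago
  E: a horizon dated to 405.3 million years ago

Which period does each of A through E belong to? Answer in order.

A: 987 Ma lies in 1000–720 Ma, so Tonian.
B: 449 Ma lies in 485.4–443.8 Ma, so Ordovician.
C: 1626 Ma lies in 1800–1600 Ma, so Statherian.
D: 1525 Ma lies in 1600–1400 Ma, so Calymmian.
E: 405.3 Ma lies in 419.2–358.9 Ma, so Devonian.

A — Tonian; B — Ordovician; C — Statherian; D — Calymmian; E — Devonian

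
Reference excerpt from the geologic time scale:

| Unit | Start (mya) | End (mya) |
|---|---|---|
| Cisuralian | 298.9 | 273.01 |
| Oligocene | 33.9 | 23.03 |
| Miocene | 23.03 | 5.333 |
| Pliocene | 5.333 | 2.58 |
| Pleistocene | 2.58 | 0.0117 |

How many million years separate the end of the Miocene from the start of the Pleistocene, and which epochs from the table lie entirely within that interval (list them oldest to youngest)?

2.753 million years; Pliocene

The Miocene closes at 5.333 Ma and the Pleistocene opens at 2.58 Ma, so the interval is 5.333 − 2.58 = 2.753 Myr.
An epoch fits inside if it starts at or after 5.333 Ma and ends at or before 2.58 Ma; oldest first that gives Pliocene.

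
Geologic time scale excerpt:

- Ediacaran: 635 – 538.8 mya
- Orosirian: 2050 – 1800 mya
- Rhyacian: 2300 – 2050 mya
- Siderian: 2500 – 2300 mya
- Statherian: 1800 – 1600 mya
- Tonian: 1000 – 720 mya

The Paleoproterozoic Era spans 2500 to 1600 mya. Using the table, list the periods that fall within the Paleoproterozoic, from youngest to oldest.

Statherian, Orosirian, Rhyacian, Siderian

Periods with both bounds inside 2500–1600 Ma: Statherian (1800–1600), Orosirian (2050–1800), Rhyacian (2300–2050), Siderian (2500–2300).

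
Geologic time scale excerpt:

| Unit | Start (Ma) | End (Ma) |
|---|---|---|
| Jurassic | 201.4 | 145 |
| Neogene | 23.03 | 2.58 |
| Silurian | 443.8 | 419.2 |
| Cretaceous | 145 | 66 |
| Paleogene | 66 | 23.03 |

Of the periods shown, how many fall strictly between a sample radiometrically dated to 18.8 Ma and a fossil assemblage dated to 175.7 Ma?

The older date is 175.7 Ma and the younger is 18.8 Ma.
Periods with start < 175.7 and end > 18.8 Ma: Cretaceous (145–66), Paleogene (66–23.03).
That is 2 complete periods.

2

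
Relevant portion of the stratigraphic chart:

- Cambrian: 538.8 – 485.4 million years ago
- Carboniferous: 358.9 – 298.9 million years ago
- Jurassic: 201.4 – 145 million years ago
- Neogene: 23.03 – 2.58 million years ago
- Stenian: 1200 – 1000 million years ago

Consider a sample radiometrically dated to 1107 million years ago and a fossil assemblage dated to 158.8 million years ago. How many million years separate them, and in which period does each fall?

Elapsed time: 1107 − 158.8 = 948.2 Myr.
1107 Ma lies within 1200–1000 Ma: Stenian.
158.8 Ma lies within 201.4–145 Ma: Jurassic.

948.2 million years apart; the first in the Stenian, the second in the Jurassic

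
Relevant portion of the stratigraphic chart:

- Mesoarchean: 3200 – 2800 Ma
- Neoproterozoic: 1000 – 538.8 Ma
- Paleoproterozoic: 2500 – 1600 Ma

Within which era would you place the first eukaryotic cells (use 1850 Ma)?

1850 Ma lies between 2500 and 1600 Ma, so it falls in the Paleoproterozoic.

Paleoproterozoic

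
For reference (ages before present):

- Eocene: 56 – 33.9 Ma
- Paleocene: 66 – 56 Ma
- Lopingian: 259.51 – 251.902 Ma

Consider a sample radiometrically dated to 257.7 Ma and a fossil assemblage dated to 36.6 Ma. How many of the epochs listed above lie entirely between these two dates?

257.7 Ma sits inside the Lopingian (259.51–251.902) and 36.6 Ma inside the Eocene (56–33.9); neither of those is wholly between the two dates.
The listed epochs lying completely between them are Paleocene — 1 in all.

1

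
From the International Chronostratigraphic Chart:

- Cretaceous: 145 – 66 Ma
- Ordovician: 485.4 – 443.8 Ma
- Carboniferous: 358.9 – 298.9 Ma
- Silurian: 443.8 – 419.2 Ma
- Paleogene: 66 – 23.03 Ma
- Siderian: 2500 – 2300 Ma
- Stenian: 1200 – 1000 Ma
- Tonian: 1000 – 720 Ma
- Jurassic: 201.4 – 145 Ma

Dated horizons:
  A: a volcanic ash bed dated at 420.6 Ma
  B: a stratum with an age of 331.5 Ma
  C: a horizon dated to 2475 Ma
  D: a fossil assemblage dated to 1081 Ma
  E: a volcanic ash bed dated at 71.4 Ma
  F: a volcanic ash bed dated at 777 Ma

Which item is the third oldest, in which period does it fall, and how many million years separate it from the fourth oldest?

Larger Ma means older, so oldest first: C 2475 > D 1081 > F 777 > A 420.6 > B 331.5 > E 71.4.
Counting 3 along gives F (777 Ma); the excerpt puts that inside the Tonian, 1000–720 Ma.
Next in line is A (420.6 Ma), and 777 − 420.6 = 356.4 Myr.

F, in the Tonian; 356.4 million years to A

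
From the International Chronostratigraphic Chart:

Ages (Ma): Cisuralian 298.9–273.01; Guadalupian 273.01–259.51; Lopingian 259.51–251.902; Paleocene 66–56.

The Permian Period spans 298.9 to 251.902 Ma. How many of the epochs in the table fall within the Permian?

Epochs inside 298.9–251.902 Ma: Cisuralian, Guadalupian, Lopingian — 3 in total.

3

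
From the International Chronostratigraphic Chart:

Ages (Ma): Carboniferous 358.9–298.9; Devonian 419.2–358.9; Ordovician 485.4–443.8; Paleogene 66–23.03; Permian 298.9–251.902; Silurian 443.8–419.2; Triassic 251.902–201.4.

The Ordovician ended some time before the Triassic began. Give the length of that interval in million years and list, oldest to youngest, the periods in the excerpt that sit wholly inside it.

191.898 million years; Silurian, Devonian, Carboniferous, Permian

End of Ordovician = 443.8 Ma; start of Triassic = 251.902 Ma.
Gap = 443.8 − 251.902 = 191.898 Myr.
Periods wholly inside 443.8–251.902 Ma: Silurian (443.8–419.2), Devonian (419.2–358.9), Carboniferous (358.9–298.9), Permian (298.9–251.902).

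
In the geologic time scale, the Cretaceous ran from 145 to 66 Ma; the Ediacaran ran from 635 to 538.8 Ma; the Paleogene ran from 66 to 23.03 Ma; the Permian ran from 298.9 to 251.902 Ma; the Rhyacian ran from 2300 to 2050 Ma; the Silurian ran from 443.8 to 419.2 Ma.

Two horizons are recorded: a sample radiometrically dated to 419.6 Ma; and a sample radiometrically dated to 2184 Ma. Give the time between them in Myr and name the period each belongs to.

Elapsed time: 2184 − 419.6 = 1764.4 Myr.
419.6 Ma lies within 443.8–419.2 Ma: Silurian.
2184 Ma lies within 2300–2050 Ma: Rhyacian.

1764.4 million years apart; the first in the Silurian, the second in the Rhyacian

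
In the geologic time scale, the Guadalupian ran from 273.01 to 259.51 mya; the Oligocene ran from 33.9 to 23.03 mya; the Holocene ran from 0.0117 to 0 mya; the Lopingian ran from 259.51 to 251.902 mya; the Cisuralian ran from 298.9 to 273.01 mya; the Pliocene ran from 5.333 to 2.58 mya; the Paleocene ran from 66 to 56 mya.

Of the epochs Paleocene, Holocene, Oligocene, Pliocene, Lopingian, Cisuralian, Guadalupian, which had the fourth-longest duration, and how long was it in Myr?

Paleocene, 10 million years

Durations: Paleocene 10; Holocene 0.0117; Oligocene 10.87; Pliocene 2.753; Lopingian 7.608; Cisuralian 25.89; Guadalupian 13.5 Myr.
Sorted longest-first: Cisuralian (25.89), Guadalupian (13.5), Oligocene (10.87), Paleocene (10), Lopingian (7.608), Pliocene (2.753), Holocene (0.0117).
The fourth longest is Paleocene at 10 Myr.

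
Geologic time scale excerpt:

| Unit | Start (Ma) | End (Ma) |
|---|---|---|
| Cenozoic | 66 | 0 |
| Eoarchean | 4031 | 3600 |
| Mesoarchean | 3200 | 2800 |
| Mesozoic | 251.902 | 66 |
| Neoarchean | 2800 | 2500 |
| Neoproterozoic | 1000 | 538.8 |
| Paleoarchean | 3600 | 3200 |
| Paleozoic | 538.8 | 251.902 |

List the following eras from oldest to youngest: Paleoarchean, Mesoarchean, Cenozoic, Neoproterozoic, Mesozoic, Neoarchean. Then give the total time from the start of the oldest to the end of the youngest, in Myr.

Paleoarchean, Mesoarchean, Neoarchean, Neoproterozoic, Mesozoic, Cenozoic; total span 3600 Myr

From the excerpt: Paleoarchean 3600–3200; Mesoarchean 3200–2800; Cenozoic 66–0; Neoproterozoic 1000–538.8; Mesozoic 251.902–66; Neoarchean 2800–2500 (Ma).
Larger Ma is earlier, so the oldest is Paleoarchean and the youngest is Cenozoic; oldest to youngest: Paleoarchean, Mesoarchean, Neoarchean, Neoproterozoic, Mesozoic, Cenozoic.
Oldest start 3600 minus youngest end 0 gives 3600 Myr overall.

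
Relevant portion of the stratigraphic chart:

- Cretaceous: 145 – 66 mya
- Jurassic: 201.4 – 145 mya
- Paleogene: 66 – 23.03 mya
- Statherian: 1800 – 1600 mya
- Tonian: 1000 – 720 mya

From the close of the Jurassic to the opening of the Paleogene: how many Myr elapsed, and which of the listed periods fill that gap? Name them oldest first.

79 million years; Cretaceous

The Jurassic closes at 145 Ma and the Paleogene opens at 66 Ma, so the interval is 145 − 66 = 79 Myr.
A period fits inside if it starts at or after 145 Ma and ends at or before 66 Ma; oldest first that gives Cretaceous.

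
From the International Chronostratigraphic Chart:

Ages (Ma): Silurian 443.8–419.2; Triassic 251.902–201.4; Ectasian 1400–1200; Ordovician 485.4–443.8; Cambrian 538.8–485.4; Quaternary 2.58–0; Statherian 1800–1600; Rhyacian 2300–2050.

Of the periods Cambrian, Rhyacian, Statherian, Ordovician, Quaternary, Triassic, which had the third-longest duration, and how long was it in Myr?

Cambrian, 53.4 million years

Durations: Cambrian 53.4; Rhyacian 250; Statherian 200; Ordovician 41.6; Quaternary 2.58; Triassic 50.502 Myr.
Sorted longest-first: Rhyacian (250), Statherian (200), Cambrian (53.4), Triassic (50.502), Ordovician (41.6), Quaternary (2.58).
The third longest is Cambrian at 53.4 Myr.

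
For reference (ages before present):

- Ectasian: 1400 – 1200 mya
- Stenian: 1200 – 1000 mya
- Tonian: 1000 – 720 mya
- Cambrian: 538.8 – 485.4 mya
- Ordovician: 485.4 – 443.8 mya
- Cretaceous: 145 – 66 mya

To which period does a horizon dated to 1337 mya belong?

Ectasian

1337 Ma lies between 1400 and 1200 Ma, so it falls in the Ectasian.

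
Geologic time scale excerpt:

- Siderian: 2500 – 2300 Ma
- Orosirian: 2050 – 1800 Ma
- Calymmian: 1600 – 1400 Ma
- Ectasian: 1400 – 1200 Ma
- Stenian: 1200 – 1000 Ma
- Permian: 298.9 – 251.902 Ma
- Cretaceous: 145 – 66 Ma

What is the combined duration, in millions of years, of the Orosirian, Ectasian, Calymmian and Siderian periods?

850 million years

Each duration: Orosirian = 250; Ectasian = 200; Calymmian = 200; Siderian = 200.
Sum: 250 + 200 + 200 + 200 = 850 Myr.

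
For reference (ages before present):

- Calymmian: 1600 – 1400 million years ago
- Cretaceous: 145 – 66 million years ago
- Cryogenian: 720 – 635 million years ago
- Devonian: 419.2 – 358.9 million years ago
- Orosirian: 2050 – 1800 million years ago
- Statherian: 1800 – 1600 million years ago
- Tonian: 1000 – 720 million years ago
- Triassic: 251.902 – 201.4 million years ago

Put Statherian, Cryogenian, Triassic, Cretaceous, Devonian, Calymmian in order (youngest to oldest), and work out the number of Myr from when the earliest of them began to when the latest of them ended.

Start ages (Ma): Statherian 1800, Calymmian 1600, Cryogenian 720, Devonian 419.2, Triassic 251.902, Cretaceous 145.
Ordered youngest to oldest: Cretaceous, Triassic, Devonian, Cryogenian, Calymmian, Statherian.
Span = 1800 − 66 = 1734 Myr.

Cretaceous, Triassic, Devonian, Cryogenian, Calymmian, Statherian; total span 1734 Myr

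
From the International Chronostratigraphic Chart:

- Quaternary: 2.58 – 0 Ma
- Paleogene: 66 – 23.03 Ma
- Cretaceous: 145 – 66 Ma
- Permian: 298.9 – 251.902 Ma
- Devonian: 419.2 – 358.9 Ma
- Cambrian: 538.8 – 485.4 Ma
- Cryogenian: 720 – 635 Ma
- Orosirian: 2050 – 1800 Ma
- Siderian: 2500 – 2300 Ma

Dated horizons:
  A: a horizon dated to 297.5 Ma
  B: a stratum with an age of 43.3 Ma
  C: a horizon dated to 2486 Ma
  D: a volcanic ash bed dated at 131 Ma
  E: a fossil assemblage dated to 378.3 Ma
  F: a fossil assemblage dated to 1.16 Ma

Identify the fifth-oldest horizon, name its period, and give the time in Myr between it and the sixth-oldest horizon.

Larger Ma means older, so oldest first: C 2486 > E 378.3 > A 297.5 > D 131 > B 43.3 > F 1.16.
Counting 5 along gives B (43.3 Ma); the excerpt puts that inside the Paleogene, 66–23.03 Ma.
Next in line is F (1.16 Ma), and 43.3 − 1.16 = 42.14 Myr.

B, in the Paleogene; 42.14 million years to F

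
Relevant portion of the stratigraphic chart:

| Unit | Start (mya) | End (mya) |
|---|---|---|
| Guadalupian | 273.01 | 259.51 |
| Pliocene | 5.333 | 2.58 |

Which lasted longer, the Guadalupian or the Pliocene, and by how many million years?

Guadalupian: 273.01 − 259.51 = 13.5 Myr.
Pliocene: 5.333 − 2.58 = 2.753 Myr.
Difference: 13.5 − 2.753 = 10.747 Myr, so the Guadalupian was longer.

Guadalupian, by 10.747 million years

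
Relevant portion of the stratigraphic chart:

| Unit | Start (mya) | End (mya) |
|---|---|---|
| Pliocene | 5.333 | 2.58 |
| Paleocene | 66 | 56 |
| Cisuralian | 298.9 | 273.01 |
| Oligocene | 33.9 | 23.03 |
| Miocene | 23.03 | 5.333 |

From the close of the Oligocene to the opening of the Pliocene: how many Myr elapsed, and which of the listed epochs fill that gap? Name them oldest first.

17.697 million years; Miocene

The Oligocene closes at 23.03 Ma and the Pliocene opens at 5.333 Ma, so the interval is 23.03 − 5.333 = 17.697 Myr.
An epoch fits inside if it starts at or after 23.03 Ma and ends at or before 5.333 Ma; oldest first that gives Miocene.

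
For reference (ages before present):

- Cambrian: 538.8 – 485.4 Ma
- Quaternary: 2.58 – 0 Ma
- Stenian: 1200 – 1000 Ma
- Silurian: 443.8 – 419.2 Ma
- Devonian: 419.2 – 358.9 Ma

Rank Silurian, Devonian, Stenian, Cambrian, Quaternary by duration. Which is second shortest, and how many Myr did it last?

Silurian, 24.6 million years

Start − end for each: Silurian 443.8 − 419.2 = 24.6; Devonian 419.2 − 358.9 = 60.3; Stenian 1200 − 1000 = 200; Cambrian 538.8 − 485.4 = 53.4; Quaternary 2.58 − 0 = 2.58.
Ranking these from shortest: Quaternary < Silurian < Cambrian < Devonian < Stenian.
Position 2 in that ranking is Silurian, which lasted 24.6 Myr.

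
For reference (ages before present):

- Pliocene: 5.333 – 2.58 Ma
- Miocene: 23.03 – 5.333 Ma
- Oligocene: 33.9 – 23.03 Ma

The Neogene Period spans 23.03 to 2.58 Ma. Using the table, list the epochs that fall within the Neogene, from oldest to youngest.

Miocene, Pliocene

Epochs with both bounds inside 23.03–2.58 Ma: Miocene (23.03–5.333), Pliocene (5.333–2.58).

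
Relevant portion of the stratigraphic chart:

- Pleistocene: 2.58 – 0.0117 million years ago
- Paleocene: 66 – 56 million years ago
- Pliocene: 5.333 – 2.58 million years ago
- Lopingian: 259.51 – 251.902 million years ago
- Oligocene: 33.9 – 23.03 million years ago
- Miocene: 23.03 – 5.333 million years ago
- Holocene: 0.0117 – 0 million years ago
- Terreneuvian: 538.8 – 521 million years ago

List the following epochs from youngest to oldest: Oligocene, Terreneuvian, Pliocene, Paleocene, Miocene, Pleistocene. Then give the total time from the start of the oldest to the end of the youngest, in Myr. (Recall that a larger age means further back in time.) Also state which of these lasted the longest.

Pleistocene, Pliocene, Miocene, Oligocene, Paleocene, Terreneuvian; total span 538.7883 Myr; longest is Terreneuvian

From the excerpt: Oligocene 33.9–23.03; Terreneuvian 538.8–521; Pliocene 5.333–2.58; Paleocene 66–56; Miocene 23.03–5.333; Pleistocene 2.58–0.0117 (Ma).
Larger Ma is earlier, so the oldest is Terreneuvian and the youngest is Pleistocene; youngest to oldest: Pleistocene, Pliocene, Miocene, Oligocene, Paleocene, Terreneuvian.
Oldest start 538.8 minus youngest end 0.0117 gives 538.7883 Myr overall.
Individual lengths (start − end): Terreneuvian 17.8; Miocene 17.697; Pleistocene 2.5683; Oligocene 10.87; Pliocene 2.753; Paleocene 10. The largest is Terreneuvian at 17.8 Myr.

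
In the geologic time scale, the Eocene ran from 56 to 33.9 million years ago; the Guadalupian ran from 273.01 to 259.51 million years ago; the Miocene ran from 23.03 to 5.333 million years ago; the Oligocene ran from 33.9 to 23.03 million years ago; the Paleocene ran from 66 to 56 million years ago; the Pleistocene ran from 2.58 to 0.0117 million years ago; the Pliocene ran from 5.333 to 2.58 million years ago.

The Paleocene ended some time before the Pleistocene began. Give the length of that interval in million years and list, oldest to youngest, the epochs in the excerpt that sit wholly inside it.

53.42 million years; Eocene, Oligocene, Miocene, Pliocene

End of Paleocene = 56 Ma; start of Pleistocene = 2.58 Ma.
Gap = 56 − 2.58 = 53.42 Myr.
Epochs wholly inside 56–2.58 Ma: Eocene (56–33.9), Oligocene (33.9–23.03), Miocene (23.03–5.333), Pliocene (5.333–2.58).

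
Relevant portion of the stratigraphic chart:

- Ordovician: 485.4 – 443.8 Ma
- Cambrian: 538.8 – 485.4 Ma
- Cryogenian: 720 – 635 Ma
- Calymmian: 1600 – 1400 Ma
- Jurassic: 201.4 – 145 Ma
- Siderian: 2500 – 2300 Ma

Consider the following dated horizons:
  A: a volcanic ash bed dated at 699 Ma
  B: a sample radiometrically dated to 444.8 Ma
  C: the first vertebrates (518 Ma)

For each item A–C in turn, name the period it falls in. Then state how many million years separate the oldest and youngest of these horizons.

A — Cryogenian; B — Ordovician; C — Cambrian; span 254.2 million years

A: 699 Ma lies in 720–635 Ma, so Cryogenian.
B: 444.8 Ma lies in 485.4–443.8 Ma, so Ordovician.
C: 518 Ma lies in 538.8–485.4 Ma, so Cambrian.
Oldest = 699 Ma, youngest = 444.8 Ma → span 254.2 Myr.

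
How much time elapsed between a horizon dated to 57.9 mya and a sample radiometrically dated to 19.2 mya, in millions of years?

57.9 − 19.2 = 38.7 million years.

38.7 million years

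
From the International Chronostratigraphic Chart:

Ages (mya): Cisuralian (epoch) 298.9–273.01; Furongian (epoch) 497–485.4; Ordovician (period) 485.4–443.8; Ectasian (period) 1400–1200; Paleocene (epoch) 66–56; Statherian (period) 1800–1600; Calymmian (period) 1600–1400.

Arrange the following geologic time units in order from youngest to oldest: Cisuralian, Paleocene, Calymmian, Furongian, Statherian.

Paleocene, Cisuralian, Furongian, Calymmian, Statherian

Read off each span (Ma): Cisuralian 298.9–273.01; Paleocene 66–56; Calymmian 1600–1400; Furongian 497–485.4; Statherian 1800–1600.
Larger Ma is older, so oldest→youngest is Statherian, Calymmian, Furongian, Cisuralian, Paleocene; reverse it for youngest→oldest.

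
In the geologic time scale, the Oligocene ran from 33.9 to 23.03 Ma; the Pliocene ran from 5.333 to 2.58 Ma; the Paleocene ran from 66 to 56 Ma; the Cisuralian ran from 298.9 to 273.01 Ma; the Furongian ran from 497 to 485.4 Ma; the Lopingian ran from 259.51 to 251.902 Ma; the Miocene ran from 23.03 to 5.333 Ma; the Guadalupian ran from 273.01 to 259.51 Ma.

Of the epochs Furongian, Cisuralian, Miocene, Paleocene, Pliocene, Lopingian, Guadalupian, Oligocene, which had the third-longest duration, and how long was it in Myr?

Guadalupian, 13.5 million years

Start − end for each: Furongian 497 − 485.4 = 11.6; Cisuralian 298.9 − 273.01 = 25.89; Miocene 23.03 − 5.333 = 17.697; Paleocene 66 − 56 = 10; Pliocene 5.333 − 2.58 = 2.753; Lopingian 259.51 − 251.902 = 7.608; Guadalupian 273.01 − 259.51 = 13.5; Oligocene 33.9 − 23.03 = 10.87.
Ranking these from longest: Cisuralian > Miocene > Guadalupian > Furongian > Oligocene > Paleocene > Lopingian > Pliocene.
Position 3 in that ranking is Guadalupian, which lasted 13.5 Myr.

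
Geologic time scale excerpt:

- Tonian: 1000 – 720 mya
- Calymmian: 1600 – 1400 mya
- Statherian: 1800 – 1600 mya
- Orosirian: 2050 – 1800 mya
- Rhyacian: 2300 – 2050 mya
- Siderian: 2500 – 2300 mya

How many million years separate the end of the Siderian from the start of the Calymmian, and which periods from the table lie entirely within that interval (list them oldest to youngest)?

End of Siderian = 2300 Ma; start of Calymmian = 1600 Ma.
Gap = 2300 − 1600 = 700 Myr.
Periods wholly inside 2300–1600 Ma: Rhyacian (2300–2050), Orosirian (2050–1800), Statherian (1800–1600).

700 million years; Rhyacian, Orosirian, Statherian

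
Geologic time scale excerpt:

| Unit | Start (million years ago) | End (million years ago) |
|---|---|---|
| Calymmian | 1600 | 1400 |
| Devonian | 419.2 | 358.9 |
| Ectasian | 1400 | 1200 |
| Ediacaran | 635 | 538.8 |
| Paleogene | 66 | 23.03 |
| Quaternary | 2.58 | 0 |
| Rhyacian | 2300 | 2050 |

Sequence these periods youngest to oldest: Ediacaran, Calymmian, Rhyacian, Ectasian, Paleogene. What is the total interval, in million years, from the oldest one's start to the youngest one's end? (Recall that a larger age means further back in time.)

Start ages (Ma): Rhyacian 2300, Calymmian 1600, Ectasian 1400, Ediacaran 635, Paleogene 66.
Ordered youngest to oldest: Paleogene, Ediacaran, Ectasian, Calymmian, Rhyacian.
Span = 2300 − 23.03 = 2276.97 Myr.

Paleogene → Ediacaran → Ectasian → Calymmian → Rhyacian; total span 2276.97 Myr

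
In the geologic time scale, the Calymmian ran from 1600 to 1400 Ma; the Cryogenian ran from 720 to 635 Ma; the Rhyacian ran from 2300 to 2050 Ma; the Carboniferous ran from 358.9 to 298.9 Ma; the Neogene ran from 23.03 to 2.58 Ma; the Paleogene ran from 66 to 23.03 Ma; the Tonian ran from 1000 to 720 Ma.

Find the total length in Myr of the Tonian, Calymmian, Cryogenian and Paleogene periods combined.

607.97 million years

Each duration: Tonian = 280; Calymmian = 200; Cryogenian = 85; Paleogene = 42.97.
Sum: 280 + 200 + 85 + 42.97 = 607.97 Myr.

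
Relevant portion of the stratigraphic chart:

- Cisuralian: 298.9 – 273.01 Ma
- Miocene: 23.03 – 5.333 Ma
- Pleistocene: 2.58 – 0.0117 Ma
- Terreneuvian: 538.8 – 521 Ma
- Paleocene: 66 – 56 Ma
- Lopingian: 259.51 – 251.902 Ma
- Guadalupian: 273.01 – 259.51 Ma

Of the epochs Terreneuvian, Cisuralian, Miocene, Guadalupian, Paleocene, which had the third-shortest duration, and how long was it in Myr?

Start − end for each: Terreneuvian 538.8 − 521 = 17.8; Cisuralian 298.9 − 273.01 = 25.89; Miocene 23.03 − 5.333 = 17.697; Guadalupian 273.01 − 259.51 = 13.5; Paleocene 66 − 56 = 10.
Ranking these from shortest: Paleocene < Guadalupian < Miocene < Terreneuvian < Cisuralian.
Position 3 in that ranking is Miocene, which lasted 17.697 Myr.

Miocene, 17.697 million years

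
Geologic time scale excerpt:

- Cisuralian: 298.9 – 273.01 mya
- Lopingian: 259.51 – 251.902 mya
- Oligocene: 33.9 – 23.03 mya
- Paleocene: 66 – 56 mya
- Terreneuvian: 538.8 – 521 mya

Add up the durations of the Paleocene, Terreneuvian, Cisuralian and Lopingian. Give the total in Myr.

Duration is start − end for each: (66 − 56) + (538.8 − 521) + (298.9 − 273.01) + (259.51 − 251.902).
That is 10 + 17.8 + 25.89 + 7.608, which totals 61.298 million years.

61.298 million years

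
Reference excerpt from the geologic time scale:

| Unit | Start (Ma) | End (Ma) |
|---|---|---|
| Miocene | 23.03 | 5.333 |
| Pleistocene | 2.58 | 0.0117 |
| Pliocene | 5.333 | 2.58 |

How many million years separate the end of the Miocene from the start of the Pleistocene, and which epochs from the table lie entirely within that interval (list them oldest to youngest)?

End of Miocene = 5.333 Ma; start of Pleistocene = 2.58 Ma.
Gap = 5.333 − 2.58 = 2.753 Myr.
Epochs wholly inside 5.333–2.58 Ma: Pliocene (5.333–2.58).

2.753 million years; Pliocene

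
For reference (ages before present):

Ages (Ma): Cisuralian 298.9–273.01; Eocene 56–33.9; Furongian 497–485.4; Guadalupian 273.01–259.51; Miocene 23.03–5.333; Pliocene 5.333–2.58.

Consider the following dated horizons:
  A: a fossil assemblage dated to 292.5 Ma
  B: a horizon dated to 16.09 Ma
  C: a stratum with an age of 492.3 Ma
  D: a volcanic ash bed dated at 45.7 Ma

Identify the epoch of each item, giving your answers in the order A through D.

A: 292.5 Ma lies in 298.9–273.01 Ma, so Cisuralian.
B: 16.09 Ma lies in 23.03–5.333 Ma, so Miocene.
C: 492.3 Ma lies in 497–485.4 Ma, so Furongian.
D: 45.7 Ma lies in 56–33.9 Ma, so Eocene.

A — Cisuralian; B — Miocene; C — Furongian; D — Eocene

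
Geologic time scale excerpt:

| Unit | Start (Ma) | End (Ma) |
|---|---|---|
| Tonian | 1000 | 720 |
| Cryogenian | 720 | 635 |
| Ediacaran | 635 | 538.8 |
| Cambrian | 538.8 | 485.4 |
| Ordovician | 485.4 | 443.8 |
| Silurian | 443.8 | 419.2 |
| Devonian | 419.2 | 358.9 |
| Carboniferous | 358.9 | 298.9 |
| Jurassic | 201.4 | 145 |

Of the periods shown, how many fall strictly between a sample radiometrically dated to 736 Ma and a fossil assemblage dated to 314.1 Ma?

6

736 Ma sits inside the Tonian (1000–720) and 314.1 Ma inside the Carboniferous (358.9–298.9); neither of those is wholly between the two dates.
The listed periods lying completely between them are Cryogenian, Ediacaran, Cambrian, Ordovician, Silurian, Devonian — 6 in all.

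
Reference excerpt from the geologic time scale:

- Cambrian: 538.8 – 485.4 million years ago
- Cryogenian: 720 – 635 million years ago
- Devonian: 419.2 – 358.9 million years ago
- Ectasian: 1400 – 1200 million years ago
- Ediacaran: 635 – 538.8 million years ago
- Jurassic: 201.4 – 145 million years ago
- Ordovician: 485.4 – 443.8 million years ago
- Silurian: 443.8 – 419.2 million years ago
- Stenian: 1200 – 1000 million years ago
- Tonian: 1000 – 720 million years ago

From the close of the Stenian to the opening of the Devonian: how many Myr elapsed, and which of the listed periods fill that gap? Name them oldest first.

The Stenian closes at 1000 Ma and the Devonian opens at 419.2 Ma, so the interval is 1000 − 419.2 = 580.8 Myr.
A period fits inside if it starts at or after 1000 Ma and ends at or before 419.2 Ma; oldest first that gives Tonian, Cryogenian, Ediacaran, Cambrian, Ordovician, Silurian.

580.8 million years; Tonian, Cryogenian, Ediacaran, Cambrian, Ordovician, Silurian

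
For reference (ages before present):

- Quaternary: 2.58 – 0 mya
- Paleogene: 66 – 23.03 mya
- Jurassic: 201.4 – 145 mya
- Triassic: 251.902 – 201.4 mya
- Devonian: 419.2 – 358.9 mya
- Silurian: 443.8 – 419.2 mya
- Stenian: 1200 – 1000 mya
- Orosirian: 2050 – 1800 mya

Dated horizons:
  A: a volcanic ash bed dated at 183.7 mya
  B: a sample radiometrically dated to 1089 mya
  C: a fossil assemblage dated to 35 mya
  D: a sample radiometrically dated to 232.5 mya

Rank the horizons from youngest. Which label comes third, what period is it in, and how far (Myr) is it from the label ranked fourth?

D, in the Triassic; 856.5 million years to B

Smaller Ma means younger, so youngest first: C 35 < A 183.7 < D 232.5 < B 1089.
Counting 3 along gives D (232.5 Ma); the excerpt puts that inside the Triassic, 251.902–201.4 Ma.
Next in line is B (1089 Ma), and 1089 − 232.5 = 856.5 Myr.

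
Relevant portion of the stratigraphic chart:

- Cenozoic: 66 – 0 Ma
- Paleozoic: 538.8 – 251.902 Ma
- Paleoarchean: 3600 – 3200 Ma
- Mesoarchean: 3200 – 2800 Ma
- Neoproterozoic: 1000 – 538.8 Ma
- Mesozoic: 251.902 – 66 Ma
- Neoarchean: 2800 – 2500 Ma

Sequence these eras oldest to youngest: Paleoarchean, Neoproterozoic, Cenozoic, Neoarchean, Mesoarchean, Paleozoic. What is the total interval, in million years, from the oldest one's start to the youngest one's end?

From the excerpt: Paleoarchean 3600–3200; Neoproterozoic 1000–538.8; Cenozoic 66–0; Neoarchean 2800–2500; Mesoarchean 3200–2800; Paleozoic 538.8–251.902 (Ma).
Larger Ma is earlier, so the oldest is Paleoarchean and the youngest is Cenozoic; oldest to youngest: Paleoarchean, Mesoarchean, Neoarchean, Neoproterozoic, Paleozoic, Cenozoic.
Oldest start 3600 minus youngest end 0 gives 3600 Myr overall.

Paleoarchean, Mesoarchean, Neoarchean, Neoproterozoic, Paleozoic, Cenozoic; total span 3600 Myr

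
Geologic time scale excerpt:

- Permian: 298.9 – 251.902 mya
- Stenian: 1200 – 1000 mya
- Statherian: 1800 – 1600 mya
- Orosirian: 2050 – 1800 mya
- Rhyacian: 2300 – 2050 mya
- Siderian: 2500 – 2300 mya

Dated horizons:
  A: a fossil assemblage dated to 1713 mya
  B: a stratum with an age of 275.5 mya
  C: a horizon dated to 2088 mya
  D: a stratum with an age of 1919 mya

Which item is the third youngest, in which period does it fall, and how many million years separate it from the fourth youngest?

D, in the Orosirian; 169 million years to C

Smaller Ma means younger, so youngest first: B 275.5 < A 1713 < D 1919 < C 2088.
Counting 3 along gives D (1919 Ma); the excerpt puts that inside the Orosirian, 2050–1800 Ma.
Next in line is C (2088 Ma), and 2088 − 1919 = 169 Myr.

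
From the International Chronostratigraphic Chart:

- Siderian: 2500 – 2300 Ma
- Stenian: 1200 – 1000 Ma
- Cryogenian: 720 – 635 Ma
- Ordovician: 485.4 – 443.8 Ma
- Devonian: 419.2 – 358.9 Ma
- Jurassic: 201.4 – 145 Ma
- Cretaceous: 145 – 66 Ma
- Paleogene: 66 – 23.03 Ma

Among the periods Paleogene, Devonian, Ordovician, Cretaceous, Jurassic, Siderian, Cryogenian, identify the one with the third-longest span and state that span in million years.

Cretaceous, 79 million years

Durations: Paleogene 42.97; Devonian 60.3; Ordovician 41.6; Cretaceous 79; Jurassic 56.4; Siderian 200; Cryogenian 85 Myr.
Sorted longest-first: Siderian (200), Cryogenian (85), Cretaceous (79), Devonian (60.3), Jurassic (56.4), Paleogene (42.97), Ordovician (41.6).
The third longest is Cretaceous at 79 Myr.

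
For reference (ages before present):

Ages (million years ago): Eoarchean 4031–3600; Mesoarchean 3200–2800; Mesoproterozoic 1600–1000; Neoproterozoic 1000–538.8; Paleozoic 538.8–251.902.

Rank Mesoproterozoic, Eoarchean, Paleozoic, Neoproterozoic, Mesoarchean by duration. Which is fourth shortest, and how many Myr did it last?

Neoproterozoic, 461.2 million years

Start − end for each: Mesoproterozoic 1600 − 1000 = 600; Eoarchean 4031 − 3600 = 431; Paleozoic 538.8 − 251.902 = 286.898; Neoproterozoic 1000 − 538.8 = 461.2; Mesoarchean 3200 − 2800 = 400.
Ranking these from shortest: Paleozoic < Mesoarchean < Eoarchean < Neoproterozoic < Mesoproterozoic.
Position 4 in that ranking is Neoproterozoic, which lasted 461.2 Myr.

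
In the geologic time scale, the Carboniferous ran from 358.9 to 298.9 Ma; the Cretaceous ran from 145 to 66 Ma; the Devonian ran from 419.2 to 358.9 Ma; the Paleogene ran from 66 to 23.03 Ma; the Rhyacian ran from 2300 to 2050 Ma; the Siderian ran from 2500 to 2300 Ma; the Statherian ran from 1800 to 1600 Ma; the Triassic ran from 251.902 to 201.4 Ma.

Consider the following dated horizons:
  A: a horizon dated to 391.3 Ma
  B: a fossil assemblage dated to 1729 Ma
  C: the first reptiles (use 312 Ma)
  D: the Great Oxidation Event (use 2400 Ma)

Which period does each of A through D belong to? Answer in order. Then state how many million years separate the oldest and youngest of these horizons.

A — Devonian; B — Statherian; C — Carboniferous; D — Siderian; span 2088 million years

Match each age against the start–end ranges in the excerpt: A = 391.3 Ma → Devonian (419.2–358.9); B = 1729 Ma → Statherian (1800–1600); C = 312 Ma → Carboniferous (358.9–298.9); D = 2400 Ma → Siderian (2500–2300).
The largest age is 2400 Ma and the smallest is 312 Ma; their difference is 2088 Myr.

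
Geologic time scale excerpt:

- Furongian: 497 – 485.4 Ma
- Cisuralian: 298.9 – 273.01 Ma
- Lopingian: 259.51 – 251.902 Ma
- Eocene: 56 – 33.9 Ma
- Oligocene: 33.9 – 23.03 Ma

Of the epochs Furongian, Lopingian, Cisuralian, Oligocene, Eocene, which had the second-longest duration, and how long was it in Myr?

Eocene, 22.1 million years

Durations: Furongian 11.6; Lopingian 7.608; Cisuralian 25.89; Oligocene 10.87; Eocene 22.1 Myr.
Sorted longest-first: Cisuralian (25.89), Eocene (22.1), Furongian (11.6), Oligocene (10.87), Lopingian (7.608).
The second longest is Eocene at 22.1 Myr.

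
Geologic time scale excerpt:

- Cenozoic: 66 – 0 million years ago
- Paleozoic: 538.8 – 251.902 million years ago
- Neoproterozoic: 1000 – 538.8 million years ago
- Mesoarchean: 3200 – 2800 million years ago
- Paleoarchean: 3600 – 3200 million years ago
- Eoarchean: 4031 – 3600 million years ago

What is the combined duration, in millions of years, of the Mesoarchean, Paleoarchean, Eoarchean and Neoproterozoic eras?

1692.2 million years

Each duration: Mesoarchean = 400; Paleoarchean = 400; Eoarchean = 431; Neoproterozoic = 461.2.
Sum: 400 + 400 + 431 + 461.2 = 1692.2 Myr.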